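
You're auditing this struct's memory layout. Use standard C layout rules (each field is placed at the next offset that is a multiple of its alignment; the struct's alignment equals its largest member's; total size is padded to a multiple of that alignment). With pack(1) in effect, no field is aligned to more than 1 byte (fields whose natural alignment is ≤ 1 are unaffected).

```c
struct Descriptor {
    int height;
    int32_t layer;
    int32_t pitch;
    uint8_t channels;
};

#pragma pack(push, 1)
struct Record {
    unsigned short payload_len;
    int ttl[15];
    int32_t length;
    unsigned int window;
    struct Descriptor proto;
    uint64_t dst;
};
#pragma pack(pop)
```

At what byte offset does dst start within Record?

Descriptor: @0: height [4B, align 4] → 4; @4: layer [4B, align 4] → 8; @8: pitch [4B, align 4] → 12; @12: channels [1B, align 1] → 13; +3 tail pad (align 4); size 16, align 4
@0: payload_len [2B, align 1] → 2
@2: ttl [60B, align 1] → 62
@62: length [4B, align 1] → 66
@66: window [4B, align 1] → 70
@70: proto [16B, align 1] → 86
@86: dst [8B, align 1] → 94

86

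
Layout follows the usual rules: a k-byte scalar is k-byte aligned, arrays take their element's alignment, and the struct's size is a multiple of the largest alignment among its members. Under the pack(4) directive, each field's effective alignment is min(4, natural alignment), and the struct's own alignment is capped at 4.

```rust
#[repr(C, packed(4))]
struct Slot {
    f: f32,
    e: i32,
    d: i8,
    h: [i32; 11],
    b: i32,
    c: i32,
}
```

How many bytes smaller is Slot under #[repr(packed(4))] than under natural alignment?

0

natural layout:
  @0: f [4B, align 4] → 4
  @4: e [4B, align 4] → 8
  @8: d [1B, align 1] → 9
  +3 pad (align 4)
  @12: h [44B, align 4] → 56
  @56: b [4B, align 4] → 60
  @60: c [4B, align 4] → 64
  size 64, align 4
packed(4) layout:
  @0: f [4B, align 4] → 4
  @4: e [4B, align 4] → 8
  @8: d [1B, align 1] → 9
  +3 pad (align 4)
  @12: h [44B, align 4] → 56
  @56: b [4B, align 4] → 60
  @60: c [4B, align 4] → 64
  size 64, align 4
64 − 64 = 0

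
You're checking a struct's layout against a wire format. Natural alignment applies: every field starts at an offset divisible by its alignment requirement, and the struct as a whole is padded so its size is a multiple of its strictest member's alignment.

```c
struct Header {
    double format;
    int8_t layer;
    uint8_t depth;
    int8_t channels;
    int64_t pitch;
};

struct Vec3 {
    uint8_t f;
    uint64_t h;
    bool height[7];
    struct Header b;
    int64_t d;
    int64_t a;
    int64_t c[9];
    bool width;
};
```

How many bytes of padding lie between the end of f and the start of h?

7

Header: format at 0 (size 8, align 8) → ends 8; layer at 8 (size 1, align 1) → ends 9; depth at 9 (size 1, align 1) → ends 10; channels at 10 (size 1, align 1) → ends 11; pad 5 to align 8 for pitch; pitch at 16 (size 8, align 8) → ends 24; total 24 bytes, alignment 8
f at 0 (size 1, align 1) → ends 1
pad 7 to align 8 for h
h at 8 (size 8, align 8) → ends 16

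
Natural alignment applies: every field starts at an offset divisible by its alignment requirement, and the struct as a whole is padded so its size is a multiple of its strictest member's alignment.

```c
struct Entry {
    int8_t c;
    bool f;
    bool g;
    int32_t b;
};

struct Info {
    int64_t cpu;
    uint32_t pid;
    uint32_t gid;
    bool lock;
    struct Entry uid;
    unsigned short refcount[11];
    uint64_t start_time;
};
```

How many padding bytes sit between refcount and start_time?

Entry: 0..1  c  (1B, 1-aligned); 1..2  f  (1B, 1-aligned); 2..3  g  (1B, 1-aligned); 3..4  -- padding (1B); 4..8  b  (4B, 4-aligned); sizeof = 8, alignof = 4
0..8  cpu  (8B, 8-aligned)
8..12  pid  (4B, 4-aligned)
12..16  gid  (4B, 4-aligned)
16..17  lock  (1B, 1-aligned)
17..20  -- padding (3B)
20..28  uid  (8B, 4-aligned)
28..50  refcount  (22B, 2-aligned)
50..56  -- padding (6B)
56..64  start_time  (8B, 8-aligned)

6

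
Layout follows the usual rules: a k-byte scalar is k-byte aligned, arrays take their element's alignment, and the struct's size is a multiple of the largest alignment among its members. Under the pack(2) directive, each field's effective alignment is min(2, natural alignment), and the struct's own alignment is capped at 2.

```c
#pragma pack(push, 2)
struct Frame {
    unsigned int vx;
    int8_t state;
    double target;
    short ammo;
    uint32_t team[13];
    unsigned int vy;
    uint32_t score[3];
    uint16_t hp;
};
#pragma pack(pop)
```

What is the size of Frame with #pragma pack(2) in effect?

86

vx at 0 (size 4, align 2) → ends 4
state at 4 (size 1, align 1) → ends 5
pad 1 to align 2 for target
target at 6 (size 8, align 2) → ends 14
ammo at 14 (size 2, align 2) → ends 16
team at 16 (size 52, align 2) → ends 68
vy at 68 (size 4, align 2) → ends 72
score at 72 (size 12, align 2) → ends 84
hp at 84 (size 2, align 2) → ends 86
total 86 bytes, alignment 2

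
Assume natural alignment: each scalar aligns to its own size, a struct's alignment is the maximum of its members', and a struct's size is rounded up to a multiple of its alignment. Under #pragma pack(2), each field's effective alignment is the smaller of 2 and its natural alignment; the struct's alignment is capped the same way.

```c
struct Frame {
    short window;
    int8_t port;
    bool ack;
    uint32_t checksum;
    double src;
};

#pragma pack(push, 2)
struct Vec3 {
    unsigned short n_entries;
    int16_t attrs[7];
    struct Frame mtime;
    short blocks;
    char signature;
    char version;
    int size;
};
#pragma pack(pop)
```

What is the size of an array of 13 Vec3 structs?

520

Frame: window at 0 (size 2, align 2) → ends 2; port at 2 (size 1, align 1) → ends 3; ack at 3 (size 1, align 1) → ends 4; checksum at 4 (size 4, align 4) → ends 8; src at 8 (size 8, align 8) → ends 16; total 16 bytes, alignment 8
n_entries at 0 (size 2, align 2) → ends 2
attrs at 2 (size 14, align 2) → ends 16
mtime at 16 (size 16, align 2) → ends 32
blocks at 32 (size 2, align 2) → ends 34
signature at 34 (size 1, align 1) → ends 35
version at 35 (size 1, align 1) → ends 36
size at 36 (size 4, align 2) → ends 40
total 40 bytes, alignment 2
array of 13: 13 × 40 = 520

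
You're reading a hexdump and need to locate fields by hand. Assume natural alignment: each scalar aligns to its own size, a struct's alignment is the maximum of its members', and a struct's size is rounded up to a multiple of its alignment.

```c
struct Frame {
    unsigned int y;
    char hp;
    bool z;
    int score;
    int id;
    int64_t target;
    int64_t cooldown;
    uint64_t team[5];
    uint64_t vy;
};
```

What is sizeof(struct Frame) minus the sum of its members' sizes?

@0: y [4B, align 4] → 4
@4: hp [1B, align 1] → 5
@5: z [1B, align 1] → 6
+2 pad (align 4)
@8: score [4B, align 4] → 12
@12: id [4B, align 4] → 16
@16: target [8B, align 8] → 24
@24: cooldown [8B, align 8] → 32
@32: team [40B, align 8] → 72
@72: vy [8B, align 8] → 80
size 80, align 8
data bytes 78, size 80 → padding 2

2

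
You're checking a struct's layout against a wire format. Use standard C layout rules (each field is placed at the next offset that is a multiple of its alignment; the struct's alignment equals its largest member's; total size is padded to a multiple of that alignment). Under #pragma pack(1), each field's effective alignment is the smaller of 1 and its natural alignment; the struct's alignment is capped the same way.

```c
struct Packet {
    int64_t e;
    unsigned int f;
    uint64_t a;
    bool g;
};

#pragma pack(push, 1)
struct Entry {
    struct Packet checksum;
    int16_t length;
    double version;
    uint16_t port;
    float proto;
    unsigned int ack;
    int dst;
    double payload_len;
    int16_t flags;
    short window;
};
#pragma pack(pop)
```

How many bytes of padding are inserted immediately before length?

0

Packet: e at 0 (size 8, align 8) → ends 8; f at 8 (size 4, align 4) → ends 12; pad 4 to align 8 for a; a at 16 (size 8, align 8) → ends 24; g at 24 (size 1, align 1) → ends 25; tail pad 7 to reach multiple of 8; total 32 bytes, alignment 8
checksum at 0 (size 32, align 1) → ends 32
length at 32 (size 2, align 1) → ends 34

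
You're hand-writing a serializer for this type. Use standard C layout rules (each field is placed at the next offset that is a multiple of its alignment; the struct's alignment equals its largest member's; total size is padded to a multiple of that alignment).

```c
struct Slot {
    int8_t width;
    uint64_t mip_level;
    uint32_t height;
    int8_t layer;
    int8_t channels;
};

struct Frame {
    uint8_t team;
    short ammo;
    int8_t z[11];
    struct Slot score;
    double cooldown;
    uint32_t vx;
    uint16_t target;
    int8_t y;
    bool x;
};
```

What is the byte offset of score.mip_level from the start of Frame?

24

Slot: 0..1  width  (1B, 1-aligned); 1..8  -- padding (7B); 8..16  mip_level  (8B, 8-aligned); 16..20  height  (4B, 4-aligned); 20..21  layer  (1B, 1-aligned); 21..22  channels  (1B, 1-aligned); 22..24  -- tail padding (2B); sizeof = 24, alignof = 8
0..1  team  (1B, 1-aligned)
1..2  -- padding (1B)
2..4  ammo  (2B, 2-aligned)
4..15  z  (11B, 1-aligned)
15..16  -- padding (1B)
16..40  score  (24B, 8-aligned)
within Slot: mip_level at 8
16 + 8 = 24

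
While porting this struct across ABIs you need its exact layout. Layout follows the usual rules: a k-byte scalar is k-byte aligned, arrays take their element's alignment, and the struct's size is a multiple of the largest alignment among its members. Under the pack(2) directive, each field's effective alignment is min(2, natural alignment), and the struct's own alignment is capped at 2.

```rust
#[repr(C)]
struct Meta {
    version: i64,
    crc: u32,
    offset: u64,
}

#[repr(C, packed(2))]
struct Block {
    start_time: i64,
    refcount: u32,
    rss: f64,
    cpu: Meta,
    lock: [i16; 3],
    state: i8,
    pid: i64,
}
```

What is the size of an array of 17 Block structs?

Meta: version at 0 (size 8, align 8) → ends 8; crc at 8 (size 4, align 4) → ends 12; pad 4 to align 8 for offset; offset at 16 (size 8, align 8) → ends 24; total 24 bytes, alignment 8
start_time at 0 (size 8, align 2) → ends 8
refcount at 8 (size 4, align 2) → ends 12
rss at 12 (size 8, align 2) → ends 20
cpu at 20 (size 24, align 2) → ends 44
lock at 44 (size 6, align 2) → ends 50
state at 50 (size 1, align 1) → ends 51
pad 1 to align 2 for pid
pid at 52 (size 8, align 2) → ends 60
total 60 bytes, alignment 2
array of 17: 17 × 60 = 1020

1020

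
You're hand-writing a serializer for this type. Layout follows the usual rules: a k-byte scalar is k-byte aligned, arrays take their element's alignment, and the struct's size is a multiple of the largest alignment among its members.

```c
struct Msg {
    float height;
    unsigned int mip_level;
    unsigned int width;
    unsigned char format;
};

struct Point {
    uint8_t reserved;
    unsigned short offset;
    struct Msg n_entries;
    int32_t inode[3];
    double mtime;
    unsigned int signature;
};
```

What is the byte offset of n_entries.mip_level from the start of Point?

8

Msg: height at 0 (size 4, align 4) → ends 4; mip_level at 4 (size 4, align 4) → ends 8; width at 8 (size 4, align 4) → ends 12; format at 12 (size 1, align 1) → ends 13; tail pad 3 to reach multiple of 4; total 16 bytes, alignment 4
reserved at 0 (size 1, align 1) → ends 1
pad 1 to align 2 for offset
offset at 2 (size 2, align 2) → ends 4
n_entries at 4 (size 16, align 4) → ends 20
within Msg: mip_level at 4
4 + 4 = 8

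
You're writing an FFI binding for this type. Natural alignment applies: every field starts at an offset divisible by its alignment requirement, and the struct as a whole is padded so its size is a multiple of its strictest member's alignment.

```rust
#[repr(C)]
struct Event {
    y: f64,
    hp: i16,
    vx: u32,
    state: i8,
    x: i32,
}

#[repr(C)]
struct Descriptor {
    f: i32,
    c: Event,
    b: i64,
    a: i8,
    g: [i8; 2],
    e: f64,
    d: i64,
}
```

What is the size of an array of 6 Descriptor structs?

Event: y at 0 (size 8, align 8) → ends 8; hp at 8 (size 2, align 2) → ends 10; pad 2 to align 4 for vx; vx at 12 (size 4, align 4) → ends 16; state at 16 (size 1, align 1) → ends 17; pad 3 to align 4 for x; x at 20 (size 4, align 4) → ends 24; total 24 bytes, alignment 8
f at 0 (size 4, align 4) → ends 4
pad 4 to align 8 for c
c at 8 (size 24, align 8) → ends 32
b at 32 (size 8, align 8) → ends 40
a at 40 (size 1, align 1) → ends 41
g at 41 (size 2, align 1) → ends 43
pad 5 to align 8 for e
e at 48 (size 8, align 8) → ends 56
d at 56 (size 8, align 8) → ends 64
total 64 bytes, alignment 8
array of 6: 6 × 64 = 384

384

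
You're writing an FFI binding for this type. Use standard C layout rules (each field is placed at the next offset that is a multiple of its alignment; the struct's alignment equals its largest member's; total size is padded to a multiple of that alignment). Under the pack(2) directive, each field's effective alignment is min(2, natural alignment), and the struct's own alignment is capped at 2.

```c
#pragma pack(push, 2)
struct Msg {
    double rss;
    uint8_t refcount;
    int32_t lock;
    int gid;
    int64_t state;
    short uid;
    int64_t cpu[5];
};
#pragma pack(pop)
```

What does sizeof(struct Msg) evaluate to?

rss at 0 (size 8, align 2) → ends 8
refcount at 8 (size 1, align 1) → ends 9
pad 1 to align 2 for lock
lock at 10 (size 4, align 2) → ends 14
gid at 14 (size 4, align 2) → ends 18
state at 18 (size 8, align 2) → ends 26
uid at 26 (size 2, align 2) → ends 28
cpu at 28 (size 40, align 2) → ends 68
total 68 bytes, alignment 2

68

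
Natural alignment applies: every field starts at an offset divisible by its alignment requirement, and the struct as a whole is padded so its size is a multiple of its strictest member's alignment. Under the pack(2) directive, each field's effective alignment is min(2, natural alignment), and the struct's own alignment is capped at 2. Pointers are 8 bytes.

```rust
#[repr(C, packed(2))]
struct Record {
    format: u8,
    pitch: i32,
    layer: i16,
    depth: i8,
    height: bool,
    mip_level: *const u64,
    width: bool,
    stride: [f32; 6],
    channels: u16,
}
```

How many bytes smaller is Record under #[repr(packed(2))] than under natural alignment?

natural layout:
  format at 0 (size 1, align 1) → ends 1
  pad 3 to align 4 for pitch
  pitch at 4 (size 4, align 4) → ends 8
  layer at 8 (size 2, align 2) → ends 10
  depth at 10 (size 1, align 1) → ends 11
  height at 11 (size 1, align 1) → ends 12
  pad 4 to align 8 for mip_level
  mip_level at 16 (size 8, align 8) → ends 24
  width at 24 (size 1, align 1) → ends 25
  pad 3 to align 4 for stride
  stride at 28 (size 24, align 4) → ends 52
  channels at 52 (size 2, align 2) → ends 54
  tail pad 2 to reach multiple of 8
  total 56 bytes, alignment 8
packed(2) layout:
  format at 0 (size 1, align 1) → ends 1
  pad 1 to align 2 for pitch
  pitch at 2 (size 4, align 2) → ends 6
  layer at 6 (size 2, align 2) → ends 8
  depth at 8 (size 1, align 1) → ends 9
  height at 9 (size 1, align 1) → ends 10
  mip_level at 10 (size 8, align 2) → ends 18
  width at 18 (size 1, align 1) → ends 19
  pad 1 to align 2 for stride
  stride at 20 (size 24, align 2) → ends 44
  channels at 44 (size 2, align 2) → ends 46
  total 46 bytes, alignment 2
56 − 46 = 10

10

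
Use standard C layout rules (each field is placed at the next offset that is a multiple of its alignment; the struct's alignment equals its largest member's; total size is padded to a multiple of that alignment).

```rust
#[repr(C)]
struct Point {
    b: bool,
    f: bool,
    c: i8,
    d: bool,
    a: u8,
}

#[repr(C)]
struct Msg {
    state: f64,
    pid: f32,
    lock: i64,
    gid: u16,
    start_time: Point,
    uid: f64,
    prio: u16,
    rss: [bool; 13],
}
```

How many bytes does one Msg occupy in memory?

Point: 0..1  b  (1B, 1-aligned); 1..2  f  (1B, 1-aligned); 2..3  c  (1B, 1-aligned); 3..4  d  (1B, 1-aligned); 4..5  a  (1B, 1-aligned); sizeof = 5, alignof = 1
0..8  state  (8B, 8-aligned)
8..12  pid  (4B, 4-aligned)
12..16  -- padding (4B)
16..24  lock  (8B, 8-aligned)
24..26  gid  (2B, 2-aligned)
26..31  start_time  (5B, 1-aligned)
31..32  -- padding (1B)
32..40  uid  (8B, 8-aligned)
40..42  prio  (2B, 2-aligned)
42..55  rss  (13B, 1-aligned)
55..56  -- tail padding (1B)
sizeof = 56, alignof = 8

56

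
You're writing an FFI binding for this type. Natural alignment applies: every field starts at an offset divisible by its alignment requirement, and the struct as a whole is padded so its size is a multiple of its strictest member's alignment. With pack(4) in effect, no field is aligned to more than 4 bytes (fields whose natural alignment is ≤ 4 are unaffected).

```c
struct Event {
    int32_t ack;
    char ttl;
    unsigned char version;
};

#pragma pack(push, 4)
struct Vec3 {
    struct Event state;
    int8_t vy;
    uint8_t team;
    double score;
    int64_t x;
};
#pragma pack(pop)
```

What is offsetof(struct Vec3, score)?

12

Event: @0: ack [4B, align 4] → 4; @4: ttl [1B, align 1] → 5; @5: version [1B, align 1] → 6; +2 tail pad (align 4); size 8, align 4
@0: state [8B, align 4] → 8
@8: vy [1B, align 1] → 9
@9: team [1B, align 1] → 10
+2 pad (align 4)
@12: score [8B, align 4] → 20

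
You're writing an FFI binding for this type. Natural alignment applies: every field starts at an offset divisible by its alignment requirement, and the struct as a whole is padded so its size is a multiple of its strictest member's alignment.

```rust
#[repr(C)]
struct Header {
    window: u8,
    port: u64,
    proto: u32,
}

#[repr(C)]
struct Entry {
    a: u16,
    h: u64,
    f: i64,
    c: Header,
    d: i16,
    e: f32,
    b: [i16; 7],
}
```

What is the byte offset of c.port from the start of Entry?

32

Header: 0..1  window  (1B, 1-aligned); 1..8  -- padding (7B); 8..16  port  (8B, 8-aligned); 16..20  proto  (4B, 4-aligned); 20..24  -- tail padding (4B); sizeof = 24, alignof = 8
0..2  a  (2B, 2-aligned)
2..8  -- padding (6B)
8..16  h  (8B, 8-aligned)
16..24  f  (8B, 8-aligned)
24..48  c  (24B, 8-aligned)
within Header: port at 8
24 + 8 = 32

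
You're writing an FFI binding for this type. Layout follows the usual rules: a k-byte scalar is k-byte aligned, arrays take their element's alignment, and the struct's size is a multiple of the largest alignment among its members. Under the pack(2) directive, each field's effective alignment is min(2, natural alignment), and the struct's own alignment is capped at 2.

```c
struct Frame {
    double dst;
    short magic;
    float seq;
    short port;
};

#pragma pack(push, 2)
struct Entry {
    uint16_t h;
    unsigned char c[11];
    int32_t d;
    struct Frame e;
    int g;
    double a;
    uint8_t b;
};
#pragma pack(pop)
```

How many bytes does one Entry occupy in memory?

Frame: dst at 0 (size 8, align 8) → ends 8; magic at 8 (size 2, align 2) → ends 10; pad 2 to align 4 for seq; seq at 12 (size 4, align 4) → ends 16; port at 16 (size 2, align 2) → ends 18; tail pad 6 to reach multiple of 8; total 24 bytes, alignment 8
h at 0 (size 2, align 2) → ends 2
c at 2 (size 11, align 1) → ends 13
pad 1 to align 2 for d
d at 14 (size 4, align 2) → ends 18
e at 18 (size 24, align 2) → ends 42
g at 42 (size 4, align 2) → ends 46
a at 46 (size 8, align 2) → ends 54
b at 54 (size 1, align 1) → ends 55
tail pad 1 to reach multiple of 2
total 56 bytes, alignment 2

56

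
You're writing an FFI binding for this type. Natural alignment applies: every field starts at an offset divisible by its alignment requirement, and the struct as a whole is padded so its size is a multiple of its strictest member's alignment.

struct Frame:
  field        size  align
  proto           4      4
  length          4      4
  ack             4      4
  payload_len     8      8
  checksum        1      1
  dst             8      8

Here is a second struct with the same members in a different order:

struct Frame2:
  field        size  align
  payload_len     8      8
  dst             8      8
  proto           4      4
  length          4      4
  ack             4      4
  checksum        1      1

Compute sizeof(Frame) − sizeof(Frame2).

@0: proto [4B, align 4] → 4
@4: length [4B, align 4] → 8
@8: ack [4B, align 4] → 12
+4 pad (align 8)
@16: payload_len [8B, align 8] → 24
@24: checksum [1B, align 1] → 25
+7 pad (align 8)
@32: dst [8B, align 8] → 40
size 40, align 8
— Frame2 —
@0: payload_len [8B, align 8] → 8
@8: dst [8B, align 8] → 16
@16: proto [4B, align 4] → 20
@20: length [4B, align 4] → 24
@24: ack [4B, align 4] → 28
@28: checksum [1B, align 1] → 29
+3 tail pad (align 8)
size 32, align 8
40 − 32 = 8

8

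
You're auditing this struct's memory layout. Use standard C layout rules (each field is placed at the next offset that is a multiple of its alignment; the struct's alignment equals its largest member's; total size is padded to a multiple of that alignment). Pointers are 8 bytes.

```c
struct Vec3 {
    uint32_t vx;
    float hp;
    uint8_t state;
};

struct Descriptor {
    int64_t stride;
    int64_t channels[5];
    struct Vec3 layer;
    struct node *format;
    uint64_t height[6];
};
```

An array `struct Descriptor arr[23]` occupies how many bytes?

Vec3: vx at 0 (size 4, align 4) → ends 4; hp at 4 (size 4, align 4) → ends 8; state at 8 (size 1, align 1) → ends 9; tail pad 3 to reach multiple of 4; total 12 bytes, alignment 4
stride at 0 (size 8, align 8) → ends 8
channels at 8 (size 40, align 8) → ends 48
layer at 48 (size 12, align 4) → ends 60
pad 4 to align 8 for format
format at 64 (size 8, align 8) → ends 72
height at 72 (size 48, align 8) → ends 120
total 120 bytes, alignment 8
array of 23: 23 × 120 = 2760

2760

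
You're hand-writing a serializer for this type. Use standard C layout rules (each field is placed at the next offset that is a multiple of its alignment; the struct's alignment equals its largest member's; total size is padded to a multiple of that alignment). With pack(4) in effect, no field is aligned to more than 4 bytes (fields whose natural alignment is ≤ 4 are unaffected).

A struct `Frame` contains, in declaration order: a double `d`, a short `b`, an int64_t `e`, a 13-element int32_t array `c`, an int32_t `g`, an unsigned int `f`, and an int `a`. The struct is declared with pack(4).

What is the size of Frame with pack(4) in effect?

84

0..8  d  (8B, 4-aligned)
8..10  b  (2B, 2-aligned)
10..12  -- padding (2B)
12..20  e  (8B, 4-aligned)
20..72  c  (52B, 4-aligned)
72..76  g  (4B, 4-aligned)
76..80  f  (4B, 4-aligned)
80..84  a  (4B, 4-aligned)
sizeof = 84, alignof = 4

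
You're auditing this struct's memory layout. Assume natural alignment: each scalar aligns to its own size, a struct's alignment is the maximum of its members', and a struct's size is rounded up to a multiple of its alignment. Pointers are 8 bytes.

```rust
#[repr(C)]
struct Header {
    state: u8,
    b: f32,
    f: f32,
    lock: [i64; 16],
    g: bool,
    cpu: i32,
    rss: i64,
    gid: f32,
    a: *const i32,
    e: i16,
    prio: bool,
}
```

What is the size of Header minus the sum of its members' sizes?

19

state at 0 (size 1, align 1) → ends 1
pad 3 to align 4 for b
b at 4 (size 4, align 4) → ends 8
f at 8 (size 4, align 4) → ends 12
pad 4 to align 8 for lock
lock at 16 (size 128, align 8) → ends 144
g at 144 (size 1, align 1) → ends 145
pad 3 to align 4 for cpu
cpu at 148 (size 4, align 4) → ends 152
rss at 152 (size 8, align 8) → ends 160
gid at 160 (size 4, align 4) → ends 164
pad 4 to align 8 for a
a at 168 (size 8, align 8) → ends 176
e at 176 (size 2, align 2) → ends 178
prio at 178 (size 1, align 1) → ends 179
tail pad 5 to reach multiple of 8
total 184 bytes, alignment 8
data bytes 165, size 184 → padding 19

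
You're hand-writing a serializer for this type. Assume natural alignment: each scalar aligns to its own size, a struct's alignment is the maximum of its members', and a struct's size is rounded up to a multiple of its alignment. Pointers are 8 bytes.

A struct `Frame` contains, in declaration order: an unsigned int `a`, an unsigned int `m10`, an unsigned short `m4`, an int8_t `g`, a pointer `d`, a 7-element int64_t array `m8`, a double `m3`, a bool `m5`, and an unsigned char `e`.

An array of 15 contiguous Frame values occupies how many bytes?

1440

a at 0 (size 4, align 4) → ends 4
m10 at 4 (size 4, align 4) → ends 8
m4 at 8 (size 2, align 2) → ends 10
g at 10 (size 1, align 1) → ends 11
pad 5 to align 8 for d
d at 16 (size 8, align 8) → ends 24
m8 at 24 (size 56, align 8) → ends 80
m3 at 80 (size 8, align 8) → ends 88
m5 at 88 (size 1, align 1) → ends 89
e at 89 (size 1, align 1) → ends 90
tail pad 6 to reach multiple of 8
total 96 bytes, alignment 8
array of 15: 15 × 96 = 1440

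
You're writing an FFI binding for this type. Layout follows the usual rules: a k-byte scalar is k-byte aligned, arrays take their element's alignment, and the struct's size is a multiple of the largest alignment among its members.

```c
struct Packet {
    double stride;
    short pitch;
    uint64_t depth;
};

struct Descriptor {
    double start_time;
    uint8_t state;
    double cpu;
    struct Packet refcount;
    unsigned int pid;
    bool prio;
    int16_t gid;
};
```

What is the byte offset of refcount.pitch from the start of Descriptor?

32

Packet: stride at 0 (size 8, align 8) → ends 8; pitch at 8 (size 2, align 2) → ends 10; pad 6 to align 8 for depth; depth at 16 (size 8, align 8) → ends 24; total 24 bytes, alignment 8
start_time at 0 (size 8, align 8) → ends 8
state at 8 (size 1, align 1) → ends 9
pad 7 to align 8 for cpu
cpu at 16 (size 8, align 8) → ends 24
refcount at 24 (size 24, align 8) → ends 48
within Packet: pitch at 8
24 + 8 = 32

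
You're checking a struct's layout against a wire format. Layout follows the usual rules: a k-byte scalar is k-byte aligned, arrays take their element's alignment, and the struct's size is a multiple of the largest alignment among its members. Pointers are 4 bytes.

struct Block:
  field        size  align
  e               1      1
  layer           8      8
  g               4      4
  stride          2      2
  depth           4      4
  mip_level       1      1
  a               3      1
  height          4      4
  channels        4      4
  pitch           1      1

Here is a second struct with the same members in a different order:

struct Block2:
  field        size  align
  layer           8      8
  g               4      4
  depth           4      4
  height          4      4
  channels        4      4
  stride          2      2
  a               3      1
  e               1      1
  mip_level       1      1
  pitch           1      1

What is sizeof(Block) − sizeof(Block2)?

0..1  e  (1B, 1-aligned)
1..8  -- padding (7B)
8..16  layer  (8B, 8-aligned)
16..20  g  (4B, 4-aligned)
20..22  stride  (2B, 2-aligned)
22..24  -- padding (2B)
24..28  depth  (4B, 4-aligned)
28..29  mip_level  (1B, 1-aligned)
29..32  a  (3B, 1-aligned)
32..36  height  (4B, 4-aligned)
36..40  channels  (4B, 4-aligned)
40..41  pitch  (1B, 1-aligned)
41..48  -- tail padding (7B)
sizeof = 48, alignof = 8
— Block2 —
0..8  layer  (8B, 8-aligned)
8..12  g  (4B, 4-aligned)
12..16  depth  (4B, 4-aligned)
16..20  height  (4B, 4-aligned)
20..24  channels  (4B, 4-aligned)
24..26  stride  (2B, 2-aligned)
26..29  a  (3B, 1-aligned)
29..30  e  (1B, 1-aligned)
30..31  mip_level  (1B, 1-aligned)
31..32  pitch  (1B, 1-aligned)
sizeof = 32, alignof = 8
48 − 32 = 16

16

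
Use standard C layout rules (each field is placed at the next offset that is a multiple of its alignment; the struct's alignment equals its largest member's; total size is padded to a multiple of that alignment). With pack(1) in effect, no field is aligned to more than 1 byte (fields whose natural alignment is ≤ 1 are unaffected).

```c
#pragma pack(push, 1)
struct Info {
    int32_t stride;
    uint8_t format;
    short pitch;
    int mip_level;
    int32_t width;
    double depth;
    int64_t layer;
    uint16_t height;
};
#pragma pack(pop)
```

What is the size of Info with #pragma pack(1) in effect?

0..4  stride  (4B, 1-aligned)
4..5  format  (1B, 1-aligned)
5..7  pitch  (2B, 1-aligned)
7..11  mip_level  (4B, 1-aligned)
11..15  width  (4B, 1-aligned)
15..23  depth  (8B, 1-aligned)
23..31  layer  (8B, 1-aligned)
31..33  height  (2B, 1-aligned)
sizeof = 33, alignof = 1

33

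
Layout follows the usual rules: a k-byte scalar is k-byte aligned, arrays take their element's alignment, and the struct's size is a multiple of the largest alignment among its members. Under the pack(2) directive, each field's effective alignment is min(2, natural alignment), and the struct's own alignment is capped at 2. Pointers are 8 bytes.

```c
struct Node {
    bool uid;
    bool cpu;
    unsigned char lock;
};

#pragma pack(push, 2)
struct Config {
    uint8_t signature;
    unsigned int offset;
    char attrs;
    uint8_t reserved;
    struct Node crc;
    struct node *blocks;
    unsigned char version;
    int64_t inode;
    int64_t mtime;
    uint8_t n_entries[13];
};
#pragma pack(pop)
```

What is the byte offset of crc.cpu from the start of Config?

9

Node: @0: uid [1B, align 1] → 1; @1: cpu [1B, align 1] → 2; @2: lock [1B, align 1] → 3; size 3, align 1
@0: signature [1B, align 1] → 1
+1 pad (align 2)
@2: offset [4B, align 2] → 6
@6: attrs [1B, align 1] → 7
@7: reserved [1B, align 1] → 8
@8: crc [3B, align 1] → 11
within Node: cpu at 1
8 + 1 = 9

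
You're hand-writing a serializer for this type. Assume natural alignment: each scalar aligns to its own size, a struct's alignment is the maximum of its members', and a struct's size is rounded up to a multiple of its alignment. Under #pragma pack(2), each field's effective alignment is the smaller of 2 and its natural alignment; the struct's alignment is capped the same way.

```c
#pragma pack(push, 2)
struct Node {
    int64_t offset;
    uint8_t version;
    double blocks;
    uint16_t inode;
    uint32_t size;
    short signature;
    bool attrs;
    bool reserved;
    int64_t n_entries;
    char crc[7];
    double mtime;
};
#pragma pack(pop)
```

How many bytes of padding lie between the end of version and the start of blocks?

0..8  offset  (8B, 2-aligned)
8..9  version  (1B, 1-aligned)
9..10  -- padding (1B)
10..18  blocks  (8B, 2-aligned)

1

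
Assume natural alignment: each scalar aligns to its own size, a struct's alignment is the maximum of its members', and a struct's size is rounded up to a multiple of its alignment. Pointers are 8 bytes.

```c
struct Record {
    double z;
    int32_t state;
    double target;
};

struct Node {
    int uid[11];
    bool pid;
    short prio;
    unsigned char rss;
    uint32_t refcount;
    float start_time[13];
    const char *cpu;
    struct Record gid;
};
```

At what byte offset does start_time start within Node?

Record: 0..8  z  (8B, 8-aligned); 8..12  state  (4B, 4-aligned); 12..16  -- padding (4B); 16..24  target  (8B, 8-aligned); sizeof = 24, alignof = 8
0..44  uid  (44B, 4-aligned)
44..45  pid  (1B, 1-aligned)
45..46  -- padding (1B)
46..48  prio  (2B, 2-aligned)
48..49  rss  (1B, 1-aligned)
49..52  -- padding (3B)
52..56  refcount  (4B, 4-aligned)
56..108  start_time  (52B, 4-aligned)

56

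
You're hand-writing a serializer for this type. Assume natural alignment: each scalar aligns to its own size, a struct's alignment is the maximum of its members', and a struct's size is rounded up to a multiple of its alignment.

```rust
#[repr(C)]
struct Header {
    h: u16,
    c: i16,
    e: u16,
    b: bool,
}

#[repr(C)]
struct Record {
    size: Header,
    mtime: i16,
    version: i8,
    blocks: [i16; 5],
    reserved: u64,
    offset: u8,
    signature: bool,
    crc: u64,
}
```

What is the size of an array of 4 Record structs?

Header: h at 0 (size 2, align 2) → ends 2; c at 2 (size 2, align 2) → ends 4; e at 4 (size 2, align 2) → ends 6; b at 6 (size 1, align 1) → ends 7; tail pad 1 to reach multiple of 2; total 8 bytes, alignment 2
size at 0 (size 8, align 2) → ends 8
mtime at 8 (size 2, align 2) → ends 10
version at 10 (size 1, align 1) → ends 11
pad 1 to align 2 for blocks
blocks at 12 (size 10, align 2) → ends 22
pad 2 to align 8 for reserved
reserved at 24 (size 8, align 8) → ends 32
offset at 32 (size 1, align 1) → ends 33
signature at 33 (size 1, align 1) → ends 34
pad 6 to align 8 for crc
crc at 40 (size 8, align 8) → ends 48
total 48 bytes, alignment 8
array of 4: 4 × 48 = 192

192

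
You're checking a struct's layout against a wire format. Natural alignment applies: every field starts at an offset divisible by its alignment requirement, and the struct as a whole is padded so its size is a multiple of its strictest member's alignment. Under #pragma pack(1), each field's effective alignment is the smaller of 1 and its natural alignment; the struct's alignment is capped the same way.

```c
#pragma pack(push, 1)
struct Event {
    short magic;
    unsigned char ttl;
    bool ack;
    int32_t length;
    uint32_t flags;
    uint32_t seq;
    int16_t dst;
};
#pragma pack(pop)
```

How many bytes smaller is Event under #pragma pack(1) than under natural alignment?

2

natural layout:
  0..2  magic  (2B, 2-aligned)
  2..3  ttl  (1B, 1-aligned)
  3..4  ack  (1B, 1-aligned)
  4..8  length  (4B, 4-aligned)
  8..12  flags  (4B, 4-aligned)
  12..16  seq  (4B, 4-aligned)
  16..18  dst  (2B, 2-aligned)
  18..20  -- tail padding (2B)
  sizeof = 20, alignof = 4
packed(1) layout:
  0..2  magic  (2B, 1-aligned)
  2..3  ttl  (1B, 1-aligned)
  3..4  ack  (1B, 1-aligned)
  4..8  length  (4B, 1-aligned)
  8..12  flags  (4B, 1-aligned)
  12..16  seq  (4B, 1-aligned)
  16..18  dst  (2B, 1-aligned)
  sizeof = 18, alignof = 1
20 − 18 = 2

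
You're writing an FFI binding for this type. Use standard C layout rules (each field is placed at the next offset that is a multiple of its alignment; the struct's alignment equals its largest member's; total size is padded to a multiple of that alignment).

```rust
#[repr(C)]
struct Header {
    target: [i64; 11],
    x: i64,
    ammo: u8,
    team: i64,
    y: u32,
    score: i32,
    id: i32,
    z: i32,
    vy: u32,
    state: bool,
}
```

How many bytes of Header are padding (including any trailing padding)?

target at 0 (size 88, align 8) → ends 88
x at 88 (size 8, align 8) → ends 96
ammo at 96 (size 1, align 1) → ends 97
pad 7 to align 8 for team
team at 104 (size 8, align 8) → ends 112
y at 112 (size 4, align 4) → ends 116
score at 116 (size 4, align 4) → ends 120
id at 120 (size 4, align 4) → ends 124
z at 124 (size 4, align 4) → ends 128
vy at 128 (size 4, align 4) → ends 132
state at 132 (size 1, align 1) → ends 133
tail pad 3 to reach multiple of 8
total 136 bytes, alignment 8
data bytes 126, size 136 → padding 10

10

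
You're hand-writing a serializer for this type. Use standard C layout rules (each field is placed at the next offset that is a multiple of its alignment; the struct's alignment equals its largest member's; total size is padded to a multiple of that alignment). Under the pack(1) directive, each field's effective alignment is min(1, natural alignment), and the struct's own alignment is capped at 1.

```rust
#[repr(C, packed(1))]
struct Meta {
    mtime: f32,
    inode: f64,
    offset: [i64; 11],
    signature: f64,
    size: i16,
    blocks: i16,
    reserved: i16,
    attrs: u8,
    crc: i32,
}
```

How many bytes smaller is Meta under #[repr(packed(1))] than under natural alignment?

natural layout:
  mtime at 0 (size 4, align 4) → ends 4
  pad 4 to align 8 for inode
  inode at 8 (size 8, align 8) → ends 16
  offset at 16 (size 88, align 8) → ends 104
  signature at 104 (size 8, align 8) → ends 112
  size at 112 (size 2, align 2) → ends 114
  blocks at 114 (size 2, align 2) → ends 116
  reserved at 116 (size 2, align 2) → ends 118
  attrs at 118 (size 1, align 1) → ends 119
  pad 1 to align 4 for crc
  crc at 120 (size 4, align 4) → ends 124
  tail pad 4 to reach multiple of 8
  total 128 bytes, alignment 8
packed(1) layout:
  mtime at 0 (size 4, align 1) → ends 4
  inode at 4 (size 8, align 1) → ends 12
  offset at 12 (size 88, align 1) → ends 100
  signature at 100 (size 8, align 1) → ends 108
  size at 108 (size 2, align 1) → ends 110
  blocks at 110 (size 2, align 1) → ends 112
  reserved at 112 (size 2, align 1) → ends 114
  attrs at 114 (size 1, align 1) → ends 115
  crc at 115 (size 4, align 1) → ends 119
  total 119 bytes, alignment 1
128 − 119 = 9

9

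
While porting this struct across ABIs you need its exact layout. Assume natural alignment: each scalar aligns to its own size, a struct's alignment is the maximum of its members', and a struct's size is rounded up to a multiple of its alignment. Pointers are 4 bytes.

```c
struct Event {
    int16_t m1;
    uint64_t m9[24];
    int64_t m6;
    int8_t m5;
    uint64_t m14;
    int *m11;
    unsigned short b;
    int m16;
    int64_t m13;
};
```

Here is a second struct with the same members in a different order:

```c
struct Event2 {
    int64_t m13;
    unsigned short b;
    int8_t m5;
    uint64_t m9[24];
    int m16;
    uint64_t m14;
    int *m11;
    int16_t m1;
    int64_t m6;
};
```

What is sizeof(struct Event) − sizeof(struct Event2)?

8

@0: m1 [2B, align 2] → 2
+6 pad (align 8)
@8: m9 [192B, align 8] → 200
@200: m6 [8B, align 8] → 208
@208: m5 [1B, align 1] → 209
+7 pad (align 8)
@216: m14 [8B, align 8] → 224
@224: m11 [4B, align 4] → 228
@228: b [2B, align 2] → 230
+2 pad (align 4)
@232: m16 [4B, align 4] → 236
+4 pad (align 8)
@240: m13 [8B, align 8] → 248
size 248, align 8
— Event2 —
@0: m13 [8B, align 8] → 8
@8: b [2B, align 2] → 10
@10: m5 [1B, align 1] → 11
+5 pad (align 8)
@16: m9 [192B, align 8] → 208
@208: m16 [4B, align 4] → 212
+4 pad (align 8)
@216: m14 [8B, align 8] → 224
@224: m11 [4B, align 4] → 228
@228: m1 [2B, align 2] → 230
+2 pad (align 8)
@232: m6 [8B, align 8] → 240
size 240, align 8
248 − 240 = 8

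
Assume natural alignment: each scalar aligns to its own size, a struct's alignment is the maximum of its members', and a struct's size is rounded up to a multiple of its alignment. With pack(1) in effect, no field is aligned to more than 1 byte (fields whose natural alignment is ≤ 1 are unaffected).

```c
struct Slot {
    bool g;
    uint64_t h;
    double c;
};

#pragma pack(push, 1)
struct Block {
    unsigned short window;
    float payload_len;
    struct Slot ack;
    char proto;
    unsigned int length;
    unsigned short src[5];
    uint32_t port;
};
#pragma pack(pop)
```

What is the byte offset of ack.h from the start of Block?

14

Slot: 0..1  g  (1B, 1-aligned); 1..8  -- padding (7B); 8..16  h  (8B, 8-aligned); 16..24  c  (8B, 8-aligned); sizeof = 24, alignof = 8
0..2  window  (2B, 1-aligned)
2..6  payload_len  (4B, 1-aligned)
6..30  ack  (24B, 1-aligned)
within Slot: h at 8
6 + 8 = 14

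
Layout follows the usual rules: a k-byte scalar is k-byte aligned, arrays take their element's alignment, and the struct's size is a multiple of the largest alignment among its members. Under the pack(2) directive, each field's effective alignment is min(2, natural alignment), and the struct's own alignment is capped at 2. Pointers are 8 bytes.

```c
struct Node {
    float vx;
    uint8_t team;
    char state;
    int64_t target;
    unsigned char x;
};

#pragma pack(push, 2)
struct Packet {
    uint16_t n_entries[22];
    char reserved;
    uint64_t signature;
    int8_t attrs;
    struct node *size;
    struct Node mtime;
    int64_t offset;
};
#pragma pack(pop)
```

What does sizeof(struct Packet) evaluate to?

Node: vx at 0 (size 4, align 4) → ends 4; team at 4 (size 1, align 1) → ends 5; state at 5 (size 1, align 1) → ends 6; pad 2 to align 8 for target; target at 8 (size 8, align 8) → ends 16; x at 16 (size 1, align 1) → ends 17; tail pad 7 to reach multiple of 8; total 24 bytes, alignment 8
n_entries at 0 (size 44, align 2) → ends 44
reserved at 44 (size 1, align 1) → ends 45
pad 1 to align 2 for signature
signature at 46 (size 8, align 2) → ends 54
attrs at 54 (size 1, align 1) → ends 55
pad 1 to align 2 for size
size at 56 (size 8, align 2) → ends 64
mtime at 64 (size 24, align 2) → ends 88
offset at 88 (size 8, align 2) → ends 96
total 96 bytes, alignment 2

96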